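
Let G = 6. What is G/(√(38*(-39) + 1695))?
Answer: 2*√213/71 ≈ 0.41111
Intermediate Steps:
G/(√(38*(-39) + 1695)) = 6/(√(38*(-39) + 1695)) = 6/(√(-1482 + 1695)) = 6/(√213) = 6*(√213/213) = 2*√213/71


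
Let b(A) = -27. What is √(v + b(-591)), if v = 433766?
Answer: √433739 ≈ 658.59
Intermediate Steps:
√(v + b(-591)) = √(433766 - 27) = √433739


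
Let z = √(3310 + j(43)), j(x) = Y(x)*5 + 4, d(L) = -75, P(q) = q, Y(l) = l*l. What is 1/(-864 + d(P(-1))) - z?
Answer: -1/939 - √12559 ≈ -112.07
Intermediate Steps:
Y(l) = l²
j(x) = 4 + 5*x² (j(x) = x²*5 + 4 = 5*x² + 4 = 4 + 5*x²)
z = √12559 (z = √(3310 + (4 + 5*43²)) = √(3310 + (4 + 5*1849)) = √(3310 + (4 + 9245)) = √(3310 + 9249) = √12559 ≈ 112.07)
1/(-864 + d(P(-1))) - z = 1/(-864 - 75) - √12559 = 1/(-939) - √12559 = -1/939 - √12559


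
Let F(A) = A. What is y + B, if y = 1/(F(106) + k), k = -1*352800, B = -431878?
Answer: -152320779333/352694 ≈ -4.3188e+5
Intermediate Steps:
k = -352800
y = -1/352694 (y = 1/(106 - 352800) = 1/(-352694) = -1/352694 ≈ -2.8353e-6)
y + B = -1/352694 - 431878 = -152320779333/352694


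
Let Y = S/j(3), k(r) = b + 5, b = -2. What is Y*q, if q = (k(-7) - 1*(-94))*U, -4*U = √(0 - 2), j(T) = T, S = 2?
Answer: -97*I*√2/6 ≈ -22.863*I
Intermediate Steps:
U = -I*√2/4 (U = -√(0 - 2)/4 = -I*√2/4 ≈ -0.35355*I)
k(r) = 3 (k(r) = -2 + 5 = 3)
q = -97*I*√2/4 (q = (3 - 1*(-94))*(-I*√2/4) = (3 + 94)*(-I*√2/4) = 97*(-I*√2/4) = -97*I*√2/4 ≈ -34.295*I)
Y = ⅔ (Y = 2/3 = 2*(⅓) = ⅔ ≈ 0.66667)
Y*q = 2*(-97*I*√2/4)/3 = -97*I*√2/6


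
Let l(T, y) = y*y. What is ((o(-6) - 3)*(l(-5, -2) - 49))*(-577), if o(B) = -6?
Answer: -233685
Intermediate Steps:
l(T, y) = y**2
((o(-6) - 3)*(l(-5, -2) - 49))*(-577) = ((-6 - 3)*((-2)**2 - 49))*(-577) = -9*(4 - 49)*(-577) = -9*(-45)*(-577) = 405*(-577) = -233685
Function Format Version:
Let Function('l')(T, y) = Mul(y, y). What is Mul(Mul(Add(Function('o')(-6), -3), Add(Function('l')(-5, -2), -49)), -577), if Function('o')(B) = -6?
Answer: -233685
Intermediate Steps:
Function('l')(T, y) = Pow(y, 2)
Mul(Mul(Add(Function('o')(-6), -3), Add(Function('l')(-5, -2), -49)), -577) = Mul(Mul(Add(-6, -3), Add(Pow(-2, 2), -49)), -577) = Mul(Mul(-9, Add(4, -49)), -577) = Mul(Mul(-9, -45), -577) = Mul(405, -577) = -233685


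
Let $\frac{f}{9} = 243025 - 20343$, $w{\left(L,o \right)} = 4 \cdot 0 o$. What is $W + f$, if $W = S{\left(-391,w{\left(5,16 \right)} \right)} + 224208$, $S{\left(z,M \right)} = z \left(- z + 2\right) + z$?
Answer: $2074292$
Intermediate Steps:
$w{\left(L,o \right)} = 0$ ($w{\left(L,o \right)} = 0 o = 0$)
$S{\left(z,M \right)} = z + z \left(2 - z\right)$ ($S{\left(z,M \right)} = z \left(2 - z\right) + z = z + z \left(2 - z\right)$)
$f = 2004138$ ($f = 9 \left(243025 - 20343\right) = 9 \cdot 222682 = 2004138$)
$W = 70154$ ($W = - 391 \left(3 - -391\right) + 224208 = - 391 \left(3 + 391\right) + 224208 = \left(-391\right) 394 + 224208 = -154054 + 224208 = 70154$)
$W + f = 70154 + 2004138 = 2074292$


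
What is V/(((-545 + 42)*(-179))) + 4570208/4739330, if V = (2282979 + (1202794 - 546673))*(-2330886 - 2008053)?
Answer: -30219331888738099652/213357527605 ≈ -1.4164e+8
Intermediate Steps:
V = -12752575614900 (V = (2282979 + 656121)*(-4338939) = 2939100*(-4338939) = -12752575614900)
V/(((-545 + 42)*(-179))) + 4570208/4739330 = -12752575614900*(-1/(179*(-545 + 42))) + 4570208/4739330 = -12752575614900/((-503*(-179))) + 4570208*(1/4739330) = -12752575614900/90037 + 2285104/2369665 = -30219331888738099652/213357527605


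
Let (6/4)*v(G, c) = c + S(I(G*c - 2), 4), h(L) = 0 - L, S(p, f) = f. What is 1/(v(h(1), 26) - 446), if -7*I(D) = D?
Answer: -1/426 ≈ -0.0023474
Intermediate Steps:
I(D) = -D/7
h(L) = -L
v(G, c) = 8/3 + 2*c/3 (v(G, c) = 2*(c + 4)/3 = 2*(4 + c)/3 = 8/3 + 2*c/3)
1/(v(h(1), 26) - 446) = 1/((8/3 + (⅔)*26) - 446) = 1/((8/3 + 52/3) - 446) = 1/(20 - 446) = 1/(-426) = -1/426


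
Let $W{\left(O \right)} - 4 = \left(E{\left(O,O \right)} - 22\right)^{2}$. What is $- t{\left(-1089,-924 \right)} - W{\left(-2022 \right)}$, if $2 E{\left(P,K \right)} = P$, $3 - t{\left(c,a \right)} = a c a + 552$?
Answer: $-930828608$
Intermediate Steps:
$t{\left(c,a \right)} = -549 - c a^{2}$ ($t{\left(c,a \right)} = 3 - \left(a c a + 552\right) = 3 - \left(c a^{2} + 552\right) = 3 - \left(552 + c a^{2}\right) = -549 - c a^{2}$)
$E{\left(P,K \right)} = \frac{P}{2}$
$W{\left(O \right)} = 4 + \left(-22 + \frac{O}{2}\right)^{2}$ ($W{\left(O \right)} = 4 + \left(\frac{O}{2} - 22\right)^{2} = 4 + \left(-22 + \frac{O}{2}\right)^{2}$)
$- t{\left(-1089,-924 \right)} - W{\left(-2022 \right)} = - (-549 - - 1089 \left(-924\right)^{2}) - \left(4 + \frac{\left(-44 - 2022\right)^{2}}{4}\right) = - (-549 - \left(-1089\right) 853776) - \left(4 + \frac{\left(-2066\right)^{2}}{4}\right) = - (-549 + 929762064) - \left(4 + \frac{1}{4} \cdot 4268356\right) = \left(-1\right) 929761515 - \left(4 + 1067089\right) = -929761515 - 1067093 = -930828608$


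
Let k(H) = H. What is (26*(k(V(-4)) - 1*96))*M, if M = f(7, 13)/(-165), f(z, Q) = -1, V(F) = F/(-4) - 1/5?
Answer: -12376/825 ≈ -15.001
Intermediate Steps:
V(F) = -⅕ - F/4 (V(F) = F*(-¼) - 1*⅕ = -F/4 - ⅕ = -⅕ - F/4)
M = 1/165 (M = -1/(-165) = -1*(-1/165) = 1/165 ≈ 0.0060606)
(26*(k(V(-4)) - 1*96))*M = (26*((-⅕ - ¼*(-4)) - 1*96))*(1/165) = (26*((-⅕ + 1) - 96))*(1/165) = (26*(⅘ - 96))*(1/165) = (26*(-476/5))*(1/165) = -12376/5*1/165 = -12376/825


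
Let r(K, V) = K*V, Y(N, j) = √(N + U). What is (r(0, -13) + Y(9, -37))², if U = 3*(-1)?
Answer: 6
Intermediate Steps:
U = -3
Y(N, j) = √(-3 + N) (Y(N, j) = √(N - 3) = √(-3 + N))
(r(0, -13) + Y(9, -37))² = (0*(-13) + √(-3 + 9))² = (0 + √6)² = (√6)² = 6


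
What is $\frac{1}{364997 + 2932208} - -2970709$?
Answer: $\frac{9795036568346}{3297205} \approx 2.9707 \cdot 10^{6}$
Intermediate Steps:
$\frac{1}{364997 + 2932208} - -2970709 = \frac{1}{3297205} + 2970709 = \frac{9795036568346}{3297205}$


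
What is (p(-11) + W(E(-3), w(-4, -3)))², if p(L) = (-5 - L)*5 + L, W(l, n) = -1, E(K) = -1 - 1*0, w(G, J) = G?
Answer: 324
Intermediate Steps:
E(K) = -1 (E(K) = -1 + 0 = -1)
p(L) = -25 - 4*L (p(L) = (-25 - 5*L) + L = -25 - 4*L)
(p(-11) + W(E(-3), w(-4, -3)))² = ((-25 - 4*(-11)) - 1)² = ((-25 + 44) - 1)² = (19 - 1)² = 18² = 324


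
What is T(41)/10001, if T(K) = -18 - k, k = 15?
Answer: -33/10001 ≈ -0.0032997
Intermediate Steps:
T(K) = -33 (T(K) = -18 - 1*15 = -18 - 15 = -33)
T(41)/10001 = -33/10001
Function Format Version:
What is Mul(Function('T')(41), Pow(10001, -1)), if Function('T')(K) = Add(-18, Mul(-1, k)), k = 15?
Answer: Rational(-33, 10001) ≈ -0.0032997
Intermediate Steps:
Function('T')(K) = -33 (Function('T')(K) = Add(-18, Mul(-1, 15)) = Add(-18, -15) = -33)
Mul(Function('T')(41), Pow(10001, -1)) = Mul(-33, Pow(10001, -1)) = Mul(-33, Rational(1, 10001)) = Rational(-33, 10001)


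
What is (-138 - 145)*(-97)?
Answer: 27451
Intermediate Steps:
(-138 - 145)*(-97) = -283*(-97) = 27451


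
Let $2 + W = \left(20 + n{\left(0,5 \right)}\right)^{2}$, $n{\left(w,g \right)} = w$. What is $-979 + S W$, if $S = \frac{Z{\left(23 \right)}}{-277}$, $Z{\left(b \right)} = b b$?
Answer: $- \frac{481725}{277} \approx -1739.1$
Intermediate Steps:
$Z{\left(b \right)} = b^{2}$
$W = 398$ ($W = -2 + \left(20 + 0\right)^{2} = -2 + 20^{2} = -2 + 400 = 398$)
$S = - \frac{529}{277}$ ($S = \frac{23^{2}}{-277} = 529 \left(- \frac{1}{277}\right) = - \frac{529}{277} \approx -1.9097$)
$-979 + S W = -979 - \frac{210542}{277} = - \frac{481725}{277}$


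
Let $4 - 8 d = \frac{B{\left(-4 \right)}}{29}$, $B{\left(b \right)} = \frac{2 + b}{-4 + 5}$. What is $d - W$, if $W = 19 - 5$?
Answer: $- \frac{1565}{116} \approx -13.491$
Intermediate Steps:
$B{\left(b \right)} = 2 + b$ ($B{\left(b \right)} = \frac{2 + b}{1} = \left(2 + b\right) 1 = 2 + b$)
$W = 14$ ($W = 19 - 5 = 14$)
$d = \frac{59}{116}$ ($d = \frac{1}{2} - \frac{\left(2 - 4\right) \frac{1}{29}}{8} = \frac{1}{2} - \frac{\left(-2\right) \frac{1}{29}}{8} = \frac{1}{2} - - \frac{1}{116} = \frac{1}{2} + \frac{1}{116} = \frac{59}{116} \approx 0.50862$)
$d - W = \frac{59}{116} - 14 = - \frac{1565}{116}$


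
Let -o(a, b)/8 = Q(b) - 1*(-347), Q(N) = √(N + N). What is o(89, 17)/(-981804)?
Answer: 694/245451 + 2*√34/245451 ≈ 0.0028750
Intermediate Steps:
Q(N) = √2*√N (Q(N) = √(2*N) = √2*√N)
o(a, b) = -2776 - 8*√2*√b (o(a, b) = -8*(√2*√b - 1*(-347)) = -8*(√2*√b + 347) = -8*(347 + √2*√b) = -2776 - 8*√2*√b)
o(89, 17)/(-981804) = (-2776 - 8*√2*√17)/(-981804) = (-2776 - 8*√34)*(-1/981804) = 694/245451 + 2*√34/245451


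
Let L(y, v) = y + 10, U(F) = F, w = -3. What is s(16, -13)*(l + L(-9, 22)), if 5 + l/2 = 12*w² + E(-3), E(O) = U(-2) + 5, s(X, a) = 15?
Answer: 3195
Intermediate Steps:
L(y, v) = 10 + y
E(O) = 3 (E(O) = -2 + 5 = 3)
l = 212 (l = -10 + 2*(12*(-3)² + 3) = -10 + 2*(12*9 + 3) = -10 + 2*(108 + 3) = -10 + 2*111 = -10 + 222 = 212)
s(16, -13)*(l + L(-9, 22)) = 15*(212 + (10 - 9)) = 15*(212 + 1) = 15*213 = 3195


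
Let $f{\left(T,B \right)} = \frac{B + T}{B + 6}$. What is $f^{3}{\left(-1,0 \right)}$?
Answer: $- \frac{1}{216} \approx -0.0046296$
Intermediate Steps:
$f{\left(T,B \right)} = \frac{B + T}{6 + B}$
$f^{3}{\left(-1,0 \right)} = \left(\frac{0 - 1}{6 + 0}\right)^{3} = \left(\frac{1}{6} \left(-1\right)\right)^{3} = \left(- \frac{1}{6}\right)^{3} = - \frac{1}{216}$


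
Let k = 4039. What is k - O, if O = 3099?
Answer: 940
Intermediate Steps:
k - O = 4039 - 1*3099 = 4039 - 3099 = 940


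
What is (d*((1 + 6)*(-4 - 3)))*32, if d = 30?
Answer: -47040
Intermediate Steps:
(d*((1 + 6)*(-4 - 3)))*32 = (30*((1 + 6)*(-4 - 3)))*32 = (30*(7*(-7)))*32 = (30*(-49))*32 = -1470*32 = -47040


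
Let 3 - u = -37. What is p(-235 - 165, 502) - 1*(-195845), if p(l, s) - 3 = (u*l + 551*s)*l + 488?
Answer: -104044464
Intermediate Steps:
u = 40 (u = 3 - 1*(-37) = 3 + 37 = 40)
p(l, s) = 491 + l*(40*l + 551*s) (p(l, s) = 3 + ((40*l + 551*s)*l + 488) = 3 + (l*(40*l + 551*s) + 488) = 3 + (488 + l*(40*l + 551*s)) = 491 + l*(40*l + 551*s))
p(-235 - 165, 502) - 1*(-195845) = (491 + 40*(-235 - 165)² + 551*(-235 - 165)*502) - 1*(-195845) = (491 + 40*(-400)² + 551*(-400)*502) + 195845 = (491 + 40*160000 - 110640800) + 195845 = (491 + 6400000 - 110640800) + 195845 = -104240309 + 195845 = -104044464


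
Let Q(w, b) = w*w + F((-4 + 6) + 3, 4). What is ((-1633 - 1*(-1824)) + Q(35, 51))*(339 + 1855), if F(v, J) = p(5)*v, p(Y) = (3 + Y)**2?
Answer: 3808784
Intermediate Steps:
F(v, J) = 64*v (F(v, J) = (3 + 5)**2*v = 8**2*v = 64*v)
Q(w, b) = 320 + w**2 (Q(w, b) = w*w + 64*((-4 + 6) + 3) = w**2 + 64*(2 + 3) = w**2 + 64*5 = w**2 + 320 = 320 + w**2)
((-1633 - 1*(-1824)) + Q(35, 51))*(339 + 1855) = ((-1633 - 1*(-1824)) + (320 + 35**2))*(339 + 1855) = ((-1633 + 1824) + (320 + 1225))*2194 = (191 + 1545)*2194 = 1736*2194 = 3808784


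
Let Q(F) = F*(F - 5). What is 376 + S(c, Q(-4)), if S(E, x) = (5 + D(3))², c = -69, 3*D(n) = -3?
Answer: 392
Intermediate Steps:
D(n) = -1 (D(n) = (⅓)*(-3) = -1)
Q(F) = F*(-5 + F)
S(E, x) = 16 (S(E, x) = (5 - 1)² = 4² = 16)
376 + S(c, Q(-4)) = 376 + 16 = 392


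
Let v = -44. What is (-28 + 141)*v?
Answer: -4972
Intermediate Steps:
(-28 + 141)*v = (-28 + 141)*(-44) = 113*(-44) = -4972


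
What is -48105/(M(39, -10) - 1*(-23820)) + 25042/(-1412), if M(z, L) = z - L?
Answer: -332825879/16851514 ≈ -19.750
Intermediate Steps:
-48105/(M(39, -10) - 1*(-23820)) + 25042/(-1412) = -48105/((39 - 1*(-10)) - 1*(-23820)) + 25042/(-1412) = -48105/((39 + 10) + 23820) + 25042*(-1/1412) = -48105/(49 + 23820) - 12521/706 = -48105/23869 - 12521/706 = -332825879/16851514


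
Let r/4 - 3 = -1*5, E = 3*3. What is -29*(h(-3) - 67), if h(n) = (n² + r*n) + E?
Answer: 725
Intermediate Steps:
E = 9
r = -8 (r = 12 + 4*(-1*5) = 12 + 4*(-5) = 12 - 20 = -8)
h(n) = 9 + n² - 8*n (h(n) = (n² - 8*n) + 9 = 9 + n² - 8*n)
-29*(h(-3) - 67) = -29*((9 + (-3)² - 8*(-3)) - 67) = -29*((9 + 9 + 24) - 67) = -29*(42 - 67) = -29*(-25) = 725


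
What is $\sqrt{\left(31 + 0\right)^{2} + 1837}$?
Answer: $\sqrt{2798} \approx 52.896$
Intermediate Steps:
$\sqrt{\left(31 + 0\right)^{2} + 1837} = \sqrt{31^{2} + 1837} = \sqrt{961 + 1837} = \sqrt{2798}$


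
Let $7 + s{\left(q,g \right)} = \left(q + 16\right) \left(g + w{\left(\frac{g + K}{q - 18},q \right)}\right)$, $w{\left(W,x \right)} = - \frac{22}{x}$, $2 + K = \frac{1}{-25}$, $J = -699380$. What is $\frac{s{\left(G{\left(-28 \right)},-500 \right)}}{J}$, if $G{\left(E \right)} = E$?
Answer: $- \frac{8377}{979132} \approx -0.0085555$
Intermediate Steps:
$K = - \frac{51}{25}$ ($K = -2 + \frac{1}{-25} = -2 - \frac{1}{25} = - \frac{51}{25} \approx -2.04$)
$s{\left(q,g \right)} = -7 + \left(16 + q\right) \left(g - \frac{22}{q}\right)$ ($s{\left(q,g \right)} = -7 + \left(q + 16\right) \left(g - \frac{22}{q}\right) = -7 + \left(16 + q\right) \left(g - \frac{22}{q}\right)$)
$\frac{s{\left(G{\left(-28 \right)},-500 \right)}}{J} = \frac{-29 - \frac{352}{-28} + 16 \left(-500\right) - -14000}{-699380} = \left(-29 - - \frac{88}{7} - 8000 + 14000\right) \left(- \frac{1}{699380}\right) = \left(-29 + \frac{88}{7} - 8000 + 14000\right) \left(- \frac{1}{699380}\right) = \frac{41885}{7} \left(- \frac{1}{699380}\right) = - \frac{8377}{979132}$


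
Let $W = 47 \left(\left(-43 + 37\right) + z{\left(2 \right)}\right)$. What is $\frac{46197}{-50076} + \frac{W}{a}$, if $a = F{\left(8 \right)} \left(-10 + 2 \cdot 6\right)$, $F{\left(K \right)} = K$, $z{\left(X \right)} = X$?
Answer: $- \frac{35255}{2782} \approx -12.673$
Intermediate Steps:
$W = -188$ ($W = 47 \left(\left(-43 + 37\right) + 2\right) = 47 \left(-6 + 2\right) = 47 \left(-4\right) = -188$)
$a = 16$ ($a = 8 \left(-10 + 2 \cdot 6\right) = 8 \left(-10 + 12\right) = 8 \cdot 2 = 16$)
$\frac{46197}{-50076} + \frac{W}{a} = \frac{46197}{-50076} - \frac{188}{16} = 46197 \left(- \frac{1}{50076}\right) - \frac{47}{4} = - \frac{5133}{5564} - \frac{47}{4} = - \frac{35255}{2782}$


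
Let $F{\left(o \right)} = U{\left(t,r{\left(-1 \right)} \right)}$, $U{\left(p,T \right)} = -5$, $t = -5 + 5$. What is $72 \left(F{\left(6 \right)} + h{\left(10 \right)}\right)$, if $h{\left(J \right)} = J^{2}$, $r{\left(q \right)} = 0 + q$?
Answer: $6840$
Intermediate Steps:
$r{\left(q \right)} = q$
$t = 0$
$F{\left(o \right)} = -5$
$72 \left(F{\left(6 \right)} + h{\left(10 \right)}\right) = 72 \left(-5 + 10^{2}\right) = 72 \left(-5 + 100\right) = 72 \cdot 95 = 6840$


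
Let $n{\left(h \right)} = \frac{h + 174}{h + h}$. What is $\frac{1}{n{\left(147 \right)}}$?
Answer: $\frac{98}{107} \approx 0.91589$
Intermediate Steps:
$n{\left(h \right)} = \frac{174 + h}{2 h}$
$\frac{1}{n{\left(147 \right)}} = \frac{1}{\frac{1}{2} \cdot \frac{1}{147} \left(174 + 147\right)} = \frac{1}{\frac{1}{2} \cdot \frac{1}{147} \cdot 321} = \frac{1}{\frac{107}{98}} = \frac{98}{107}$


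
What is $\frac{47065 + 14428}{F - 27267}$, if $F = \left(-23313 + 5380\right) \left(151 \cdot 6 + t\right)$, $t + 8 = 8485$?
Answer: $- \frac{61493}{168292606} \approx -0.00036539$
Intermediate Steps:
$t = 8477$ ($t = -8 + 8485 = 8477$)
$F = -168265339$ ($F = \left(-23313 + 5380\right) \left(151 \cdot 6 + 8477\right) = - 17933 \left(906 + 8477\right) = \left(-17933\right) 9383 = -168265339$)
$\frac{47065 + 14428}{F - 27267} = \frac{47065 + 14428}{-168265339 - 27267} = \frac{61493}{-168292606} = 61493 \left(- \frac{1}{168292606}\right) = - \frac{61493}{168292606}$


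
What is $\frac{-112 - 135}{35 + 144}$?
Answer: $- \frac{247}{179} \approx -1.3799$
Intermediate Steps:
$\frac{-112 - 135}{35 + 144} = \frac{1}{179} \left(-247\right) = - \frac{247}{179}$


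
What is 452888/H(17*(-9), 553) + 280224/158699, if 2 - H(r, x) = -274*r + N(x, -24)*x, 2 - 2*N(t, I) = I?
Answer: -58111352296/7793549191 ≈ -7.4563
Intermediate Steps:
N(t, I) = 1 - I/2
H(r, x) = 2 - 13*x + 274*r (H(r, x) = 2 - (-274*r + (1 - ½*(-24))*x) = 2 - (-274*r + (1 + 12)*x) = 2 - (-274*r + 13*x) = 2 + (-13*x + 274*r) = 2 - 13*x + 274*r)
452888/H(17*(-9), 553) + 280224/158699 = 452888/(2 - 13*553 + 274*(17*(-9))) + 280224/158699 = 452888/(2 - 7189 + 274*(-153)) + 280224*(1/158699) = 452888/(2 - 7189 - 41922) + 280224/158699 = 452888/(-49109) + 280224/158699 = 452888*(-1/49109) + 280224/158699 = -452888/49109 + 280224/158699 = -58111352296/7793549191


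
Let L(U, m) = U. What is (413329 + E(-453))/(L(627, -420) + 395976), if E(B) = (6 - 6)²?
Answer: 413329/396603 ≈ 1.0422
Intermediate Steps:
E(B) = 0 (E(B) = 0² = 0)
(413329 + E(-453))/(L(627, -420) + 395976) = (413329 + 0)/(627 + 395976) = 413329/396603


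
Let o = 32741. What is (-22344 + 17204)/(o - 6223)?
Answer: -2570/13259 ≈ -0.19383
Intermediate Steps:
(-22344 + 17204)/(o - 6223) = (-22344 + 17204)/(32741 - 6223) = -5140/26518 = -5140*1/26518 = -2570/13259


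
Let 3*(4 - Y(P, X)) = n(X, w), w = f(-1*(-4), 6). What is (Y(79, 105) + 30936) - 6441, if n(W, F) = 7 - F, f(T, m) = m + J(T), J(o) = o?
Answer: 24500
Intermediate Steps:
f(T, m) = T + m (f(T, m) = m + T = T + m)
w = 10 (w = -1*(-4) + 6 = 4 + 6 = 10)
Y(P, X) = 5 (Y(P, X) = 4 - (7 - 1*10)/3 = 4 - (7 - 10)/3 = 4 - 1/3*(-3) = 4 + 1 = 5)
(Y(79, 105) + 30936) - 6441 = (5 + 30936) - 6441 = 30941 - 6441 = 24500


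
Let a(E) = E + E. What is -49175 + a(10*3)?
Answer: -49115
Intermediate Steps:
a(E) = 2*E
-49175 + a(10*3) = -49175 + 2*(10*3) = -49175 + 2*30 = -49175 + 60 = -49115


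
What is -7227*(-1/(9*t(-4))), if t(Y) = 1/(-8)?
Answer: -6424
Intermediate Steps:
t(Y) = -⅛
-7227*(-1/(9*t(-4))) = -7227/((-(-1)*9/8)) = -7227/((-⅛*(-9))) = -7227/9/8 = -7227*8/9 = -6424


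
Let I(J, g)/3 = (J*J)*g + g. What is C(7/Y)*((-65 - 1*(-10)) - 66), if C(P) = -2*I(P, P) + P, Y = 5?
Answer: 354893/125 ≈ 2839.1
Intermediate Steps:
I(J, g) = 3*g + 3*g*J² (I(J, g) = 3*((J*J)*g + g) = 3*(J²*g + g) = 3*(g*J² + g) = 3*(g + g*J²) = 3*g + 3*g*J²)
C(P) = P - 6*P*(1 + P²) (C(P) = -6*P*(1 + P²) + P = P - 6*P*(1 + P²))
C(7/Y)*((-65 - 1*(-10)) - 66) = ((7/5)*(-5 - 6*(7/5)²))*((-65 - 1*(-10)) - 66) = ((7*(⅕))*(-5 - 6*(7*(⅕))²))*((-65 + 10) - 66) = (7*(-5 - 6*(7/5)²)/5)*(-55 - 66) = (7*(-5 - 6*49/25)/5)*(-121) = (7*(-5 - 294/25)/5)*(-121) = ((7/5)*(-419/25))*(-121) = -2933/125*(-121) = 354893/125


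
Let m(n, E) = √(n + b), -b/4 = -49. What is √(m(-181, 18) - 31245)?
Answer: √(-31245 + √15) ≈ 176.75*I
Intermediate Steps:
b = 196 (b = -4*(-49) = 196)
m(n, E) = √(196 + n) (m(n, E) = √(n + 196) = √(196 + n))
√(m(-181, 18) - 31245) = √(√(196 - 181) - 31245) = √(√15 - 31245) = √(-31245 + √15)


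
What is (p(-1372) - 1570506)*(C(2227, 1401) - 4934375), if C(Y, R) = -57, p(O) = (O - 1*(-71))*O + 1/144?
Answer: -9524411348210/9 ≈ -1.0583e+12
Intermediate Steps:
p(O) = 1/144 + O*(71 + O) (p(O) = (O + 71)*O + 1/144 = (71 + O)*O + 1/144 = O*(71 + O) + 1/144 = 1/144 + O*(71 + O))
(p(-1372) - 1570506)*(C(2227, 1401) - 4934375) = ((1/144 + (-1372)² + 71*(-1372)) - 1570506)*(-57 - 4934375) = ((1/144 + 1882384 - 97412) - 1570506)*(-4934432) = (257035969/144 - 1570506)*(-4934432) = (30883105/144)*(-4934432) = -9524411348210/9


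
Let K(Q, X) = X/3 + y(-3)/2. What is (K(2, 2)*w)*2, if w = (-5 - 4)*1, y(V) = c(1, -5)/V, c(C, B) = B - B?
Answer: -12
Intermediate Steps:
c(C, B) = 0
y(V) = 0 (y(V) = 0/V = 0)
K(Q, X) = X/3 (K(Q, X) = X/3 + 0/2 = X*(⅓) + 0*(½) = X/3 + 0 = X/3)
w = -9 (w = -9*1 = -9)
(K(2, 2)*w)*2 = (((⅓)*2)*(-9))*2 = ((⅔)*(-9))*2 = -6*2 = -12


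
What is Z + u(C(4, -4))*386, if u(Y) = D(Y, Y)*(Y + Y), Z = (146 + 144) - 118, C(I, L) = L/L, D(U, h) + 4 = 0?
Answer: -2916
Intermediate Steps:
D(U, h) = -4 (D(U, h) = -4 + 0 = -4)
C(I, L) = 1
Z = 172 (Z = 290 - 118 = 172)
u(Y) = -8*Y (u(Y) = -4*(Y + Y) = -8*Y)
Z + u(C(4, -4))*386 = 172 - 8*1*386 = 172 - 8*386 = 172 - 3088 = -2916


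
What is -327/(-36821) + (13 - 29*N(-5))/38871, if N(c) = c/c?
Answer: 12121681/1431269091 ≈ 0.0084692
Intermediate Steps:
N(c) = 1
-327/(-36821) + (13 - 29*N(-5))/38871 = -327/(-36821) + (13 - 29*1)/38871 = -327*(-1/36821) + (13 - 29)*(1/38871) = 327/36821 - 16*1/38871 = 327/36821 - 16/38871 = 12121681/1431269091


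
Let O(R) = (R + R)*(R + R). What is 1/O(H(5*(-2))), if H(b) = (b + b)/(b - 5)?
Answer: 9/64 ≈ 0.14063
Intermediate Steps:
H(b) = 2*b/(-5 + b) (H(b) = (2*b)/(-5 + b) = 2*b/(-5 + b))
O(R) = 4*R**2 (O(R) = (2*R)*(2*R) = 4*R**2)
1/O(H(5*(-2))) = 1/(4*(2*(5*(-2))/(-5 + 5*(-2)))**2) = 1/(4*(2*(-10)/(-5 - 10))**2) = 1/(4*(2*(-10)/(-15))**2) = 1/(4*(2*(-10)*(-1/15))**2) = 1/(4*(4/3)**2) = 1/(4*(16/9)) = 1/(64/9) = 9/64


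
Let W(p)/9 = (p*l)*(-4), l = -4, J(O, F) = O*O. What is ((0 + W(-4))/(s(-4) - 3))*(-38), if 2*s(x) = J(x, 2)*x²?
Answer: 21888/125 ≈ 175.10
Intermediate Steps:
J(O, F) = O²
s(x) = x⁴/2 (s(x) = (x²*x²)/2 = x⁴/2)
W(p) = 144*p (W(p) = 9*((p*(-4))*(-4)) = 9*(-4*p*(-4)) = 9*(16*p) = 144*p)
((0 + W(-4))/(s(-4) - 3))*(-38) = ((0 + 144*(-4))/((½)*(-4)⁴ - 3))*(-38) = ((0 - 576)/((½)*256 - 3))*(-38) = -576/(128 - 3)*(-38) = -576/125*(-38) = 21888/125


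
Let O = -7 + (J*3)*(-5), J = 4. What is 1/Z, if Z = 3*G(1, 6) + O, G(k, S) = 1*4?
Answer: -1/55 ≈ -0.018182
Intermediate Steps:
G(k, S) = 4
O = -67 (O = -7 + (4*3)*(-5) = -7 + 12*(-5) = -7 - 60 = -67)
Z = -55 (Z = 3*4 - 67 = 12 - 67 = -55)
1/Z = 1/(-55) = -1/55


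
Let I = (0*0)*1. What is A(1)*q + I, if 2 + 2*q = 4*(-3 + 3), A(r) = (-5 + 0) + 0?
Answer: 5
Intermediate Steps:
A(r) = -5 (A(r) = -5 + 0 = -5)
q = -1 (q = -1 + (4*(-3 + 3))/2 = -1 + (4*0)/2 = -1 + (½)*0 = -1 + 0 = -1)
I = 0 (I = 0*1 = 0)
A(1)*q + I = -5*(-1) + 0 = 5 + 0 = 5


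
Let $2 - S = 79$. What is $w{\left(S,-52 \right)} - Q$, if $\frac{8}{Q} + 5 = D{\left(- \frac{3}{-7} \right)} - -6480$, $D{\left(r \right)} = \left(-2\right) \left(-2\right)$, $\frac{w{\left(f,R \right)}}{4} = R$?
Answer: $- \frac{1347640}{6479} \approx -208.0$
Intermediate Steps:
$S = -77$ ($S = 2 - 79 = -77$)
$w{\left(f,R \right)} = 4 R$
$D{\left(r \right)} = 4$
$Q = \frac{8}{6479}$ ($Q = \frac{8}{-5 + \left(4 - -6480\right)} = \frac{8}{-5 + \left(4 + 6480\right)} = \frac{8}{-5 + 6484} = \frac{8}{6479} \approx 0.0012348$)
$w{\left(S,-52 \right)} - Q = 4 \left(-52\right) - \frac{8}{6479} = -208 - \frac{8}{6479} = - \frac{1347640}{6479}$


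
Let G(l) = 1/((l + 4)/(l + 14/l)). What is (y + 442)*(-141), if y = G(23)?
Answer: -4308725/69 ≈ -62445.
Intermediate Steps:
G(l) = (l + 14/l)/(4 + l) (G(l) = 1/((4 + l)/(l + 14/l)) = (l + 14/l)/(4 + l))
y = 181/207 (y = (14 + 23²)/(23*(4 + 23)) = (1/23)*(14 + 529)/27 = (1/23)*(1/27)*543 = 181/207 ≈ 0.87440)
(y + 442)*(-141) = (181/207 + 442)*(-141) = (91675/207)*(-141) = -4308725/69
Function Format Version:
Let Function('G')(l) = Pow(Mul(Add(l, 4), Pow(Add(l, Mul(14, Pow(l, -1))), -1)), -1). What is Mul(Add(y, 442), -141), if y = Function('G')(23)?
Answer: Rational(-4308725, 69) ≈ -62445.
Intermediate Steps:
Function('G')(l) = Mul(Pow(Add(4, l), -1), Add(l, Mul(14, Pow(l, -1)))) (Function('G')(l) = Pow(Mul(Add(4, l), Pow(Add(l, Mul(14, Pow(l, -1))), -1)), -1) = Pow(Mul(Pow(Add(l, Mul(14, Pow(l, -1))), -1), Add(4, l)), -1) = Mul(Pow(Add(4, l), -1), Add(l, Mul(14, Pow(l, -1)))))
y = Rational(181, 207) (y = Mul(Pow(23, -1), Pow(Add(4, 23), -1), Add(14, Pow(23, 2))) = Mul(Rational(1, 23), Pow(27, -1), Add(14, 529)) = Mul(Rational(1, 23), Rational(1, 27), 543) = Rational(181, 207) ≈ 0.87440)
Mul(Add(y, 442), -141) = Mul(Add(Rational(181, 207), 442), -141) = Mul(Rational(91675, 207), -141) = Rational(-4308725, 69)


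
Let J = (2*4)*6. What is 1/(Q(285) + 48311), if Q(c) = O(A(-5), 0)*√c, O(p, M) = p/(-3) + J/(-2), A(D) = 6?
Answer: 48311/2333760061 + 26*√285/2333760061 ≈ 2.0889e-5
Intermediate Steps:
J = 48 (J = 8*6 = 48)
O(p, M) = -24 - p/3 (O(p, M) = p/(-3) + 48/(-2) = p*(-⅓) + 48*(-½) = -p/3 - 24 = -24 - p/3)
Q(c) = -26*√c (Q(c) = (-24 - ⅓*6)*√c = (-24 - 2)*√c = -26*√c)
1/(Q(285) + 48311) = 1/(-26*√285 + 48311) = 1/(48311 - 26*√285)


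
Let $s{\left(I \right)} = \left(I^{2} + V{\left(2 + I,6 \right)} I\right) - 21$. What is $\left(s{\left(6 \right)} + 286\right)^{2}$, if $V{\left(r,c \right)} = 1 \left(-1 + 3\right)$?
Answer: $97969$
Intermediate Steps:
$V{\left(r,c \right)} = 2$ ($V{\left(r,c \right)} = 1 \cdot 2 = 2$)
$s{\left(I \right)} = -21 + I^{2} + 2 I$ ($s{\left(I \right)} = \left(I^{2} + 2 I\right) - 21 = -21 + I^{2} + 2 I$)
$\left(s{\left(6 \right)} + 286\right)^{2} = \left(\left(-21 + 6^{2} + 2 \cdot 6\right) + 286\right)^{2} = \left(\left(-21 + 36 + 12\right) + 286\right)^{2} = \left(27 + 286\right)^{2} = 313^{2} = 97969$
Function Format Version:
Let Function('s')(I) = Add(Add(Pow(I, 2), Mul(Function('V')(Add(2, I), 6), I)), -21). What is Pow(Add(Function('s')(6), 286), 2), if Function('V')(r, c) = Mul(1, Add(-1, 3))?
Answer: 97969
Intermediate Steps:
Function('V')(r, c) = 2 (Function('V')(r, c) = Mul(1, 2) = 2)
Function('s')(I) = Add(-21, Pow(I, 2), Mul(2, I)) (Function('s')(I) = Add(Add(Pow(I, 2), Mul(2, I)), -21) = Add(-21, Pow(I, 2), Mul(2, I)))
Pow(Add(Function('s')(6), 286), 2) = Pow(Add(Add(-21, Pow(6, 2), Mul(2, 6)), 286), 2) = Pow(Add(Add(-21, 36, 12), 286), 2) = Pow(Add(27, 286), 2) = Pow(313, 2) = 97969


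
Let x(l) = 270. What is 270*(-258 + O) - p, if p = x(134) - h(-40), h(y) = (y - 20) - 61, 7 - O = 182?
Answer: -117301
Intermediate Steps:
O = -175 (O = 7 - 1*182 = 7 - 182 = -175)
h(y) = -81 + y (h(y) = (-20 + y) - 61 = -81 + y)
p = 391 (p = 270 - (-81 - 40) = 270 - 1*(-121) = 270 + 121 = 391)
270*(-258 + O) - p = 270*(-258 - 175) - 1*391 = 270*(-433) - 391 = -116910 - 391 = -117301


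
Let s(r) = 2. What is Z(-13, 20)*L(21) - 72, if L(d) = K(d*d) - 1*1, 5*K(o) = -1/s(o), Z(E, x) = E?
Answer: -577/10 ≈ -57.700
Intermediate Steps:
K(o) = -1/10 (K(o) = (-1/2)/5 = (-1*1/2)/5 = (1/5)*(-1/2) = -1/10)
L(d) = -11/10 (L(d) = -1/10 - 1*1 = -1/10 - 1 = -11/10)
Z(-13, 20)*L(21) - 72 = -13*(-11/10) - 72 = 143/10 - 72 = -577/10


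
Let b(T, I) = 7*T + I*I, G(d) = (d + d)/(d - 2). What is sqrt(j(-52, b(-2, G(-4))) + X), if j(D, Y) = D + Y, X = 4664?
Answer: sqrt(41398)/3 ≈ 67.822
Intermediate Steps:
G(d) = 2*d/(-2 + d) (G(d) = (2*d)/(-2 + d) = 2*d/(-2 + d))
b(T, I) = I**2 + 7*T (b(T, I) = 7*T + I**2 = I**2 + 7*T)
sqrt(j(-52, b(-2, G(-4))) + X) = sqrt((-52 + ((2*(-4)/(-2 - 4))**2 + 7*(-2))) + 4664) = sqrt((-52 + ((2*(-4)/(-6))**2 - 14)) + 4664) = sqrt((-52 + ((2*(-4)*(-1/6))**2 - 14)) + 4664) = sqrt((-52 + ((4/3)**2 - 14)) + 4664) = sqrt((-52 + (16/9 - 14)) + 4664) = sqrt((-52 - 110/9) + 4664) = sqrt(-578/9 + 4664) = sqrt(41398/9) = sqrt(41398)/3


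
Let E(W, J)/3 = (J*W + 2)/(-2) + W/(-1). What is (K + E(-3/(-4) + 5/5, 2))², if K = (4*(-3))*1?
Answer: 2601/4 ≈ 650.25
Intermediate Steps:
E(W, J) = -3 - 3*W - 3*J*W/2 (E(W, J) = 3*((J*W + 2)/(-2) + W/(-1)) = 3*((2 + J*W)*(-½) + W*(-1)) = 3*((-1 - J*W/2) - W) = 3*(-1 - W - J*W/2) = -3 - 3*W - 3*J*W/2)
K = -12 (K = -12*1 = -12)
(K + E(-3/(-4) + 5/5, 2))² = (-12 + (-3 - 3*(-3/(-4) + 5/5) - 3/2*2*(-3/(-4) + 5/5)))² = (-12 + (-3 - 3*(-3*(-¼) + 5*(⅕)) - 3/2*2*(-3*(-¼) + 5*(⅕))))² = (-12 + (-3 - 3*(¾ + 1) - 3/2*2*(¾ + 1)))² = (-12 + (-3 - 3*7/4 - 3/2*2*7/4))² = (-12 + (-3 - 21/4 - 21/4))² = (-12 - 27/2)² = (-51/2)² = 2601/4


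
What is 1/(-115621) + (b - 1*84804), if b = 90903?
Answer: 705172478/115621 ≈ 6099.0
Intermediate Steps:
1/(-115621) + (b - 1*84804) = 1/(-115621) + (90903 - 1*84804) = -1/115621 + (90903 - 84804) = -1/115621 + 6099 = 705172478/115621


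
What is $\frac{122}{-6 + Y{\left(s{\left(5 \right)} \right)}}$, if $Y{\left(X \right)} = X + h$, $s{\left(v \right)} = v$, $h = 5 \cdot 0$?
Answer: $-122$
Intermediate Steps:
$h = 0$
$Y{\left(X \right)} = X$ ($Y{\left(X \right)} = X + 0 = X$)
$\frac{122}{-6 + Y{\left(s{\left(5 \right)} \right)}} = \frac{122}{-6 + 5} = \frac{122}{-1} = 122 \left(-1\right) = -122$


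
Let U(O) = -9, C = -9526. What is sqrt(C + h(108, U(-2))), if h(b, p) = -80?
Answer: I*sqrt(9606) ≈ 98.01*I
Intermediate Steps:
sqrt(C + h(108, U(-2))) = sqrt(-9526 - 80) = sqrt(-9606) = I*sqrt(9606)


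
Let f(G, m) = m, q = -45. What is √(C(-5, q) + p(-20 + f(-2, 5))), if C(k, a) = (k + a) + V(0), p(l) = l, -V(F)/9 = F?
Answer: I*√65 ≈ 8.0623*I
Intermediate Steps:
V(F) = -9*F
C(k, a) = a + k (C(k, a) = (k + a) - 9*0 = (a + k) + 0 = a + k)
√(C(-5, q) + p(-20 + f(-2, 5))) = √((-45 - 5) + (-20 + 5)) = √(-50 - 15) = √(-65) = I*√65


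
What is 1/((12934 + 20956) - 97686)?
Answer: -1/63796 ≈ -1.5675e-5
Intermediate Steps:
1/((12934 + 20956) - 97686) = 1/(33890 - 97686) = 1/(-63796) = -1/63796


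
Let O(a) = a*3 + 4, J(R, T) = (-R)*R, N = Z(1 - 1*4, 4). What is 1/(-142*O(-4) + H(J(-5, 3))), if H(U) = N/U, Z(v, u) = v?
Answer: 25/28403 ≈ 0.00088019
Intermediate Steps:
N = -3 (N = 1 - 1*4 = 1 - 4 = -3)
J(R, T) = -R²
H(U) = -3/U
O(a) = 4 + 3*a (O(a) = 3*a + 4 = 4 + 3*a)
1/(-142*O(-4) + H(J(-5, 3))) = 1/(-142*(4 + 3*(-4)) - 3/((-1*(-5)²))) = 1/(-142*(4 - 12) - 3/((-1*25))) = 1/(-142*(-8) - 3/(-25)) = 1/(1136 - 3*(-1/25)) = 1/(1136 + 3/25) = 1/(28403/25) = 25/28403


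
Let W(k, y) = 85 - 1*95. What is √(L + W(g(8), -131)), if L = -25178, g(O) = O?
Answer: 2*I*√6297 ≈ 158.71*I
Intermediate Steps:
W(k, y) = -10 (W(k, y) = 85 - 95 = -10)
√(L + W(g(8), -131)) = √(-25178 - 10) = √(-25188) = 2*I*√6297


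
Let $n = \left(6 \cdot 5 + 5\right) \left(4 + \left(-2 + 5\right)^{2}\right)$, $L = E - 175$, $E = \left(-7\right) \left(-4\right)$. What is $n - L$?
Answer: $602$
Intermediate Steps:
$E = 28$
$L = -147$ ($L = 28 - 175 = -147$)
$n = 455$ ($n = \left(30 + 5\right) \left(4 + 3^{2}\right) = 35 \left(4 + 9\right) = 35 \cdot 13 = 455$)
$n - L = 455 - -147 = 455 + 147 = 602$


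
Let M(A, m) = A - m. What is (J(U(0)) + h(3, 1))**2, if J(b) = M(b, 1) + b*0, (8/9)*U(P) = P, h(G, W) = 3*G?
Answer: 64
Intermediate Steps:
U(P) = 9*P/8
J(b) = -1 + b (J(b) = (b - 1*1) + b*0 = (b - 1) + 0 = (-1 + b) + 0 = -1 + b)
(J(U(0)) + h(3, 1))**2 = ((-1 + (9/8)*0) + 3*3)**2 = ((-1 + 0) + 9)**2 = (-1 + 9)**2 = 8**2 = 64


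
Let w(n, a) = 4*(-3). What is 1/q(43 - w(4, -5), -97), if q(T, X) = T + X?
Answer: -1/42 ≈ -0.023810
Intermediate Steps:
w(n, a) = -12
1/q(43 - w(4, -5), -97) = 1/((43 - 1*(-12)) - 97) = 1/((43 + 12) - 97) = 1/(55 - 97) = 1/(-42) = -1/42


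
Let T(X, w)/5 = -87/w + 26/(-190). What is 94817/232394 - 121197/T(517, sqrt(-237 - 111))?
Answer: 27901982184851/182627057294 + 437521170*I*sqrt(87)/785851 ≈ 152.78 + 5193.0*I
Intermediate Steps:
T(X, w) = -13/19 - 435/w (T(X, w) = 5*(-87/w + 26/(-190)) = 5*(-87/w + 26*(-1/190)) = 5*(-87/w - 13/95) = 5*(-13/95 - 87/w) = -13/19 - 435/w)
94817/232394 - 121197/T(517, sqrt(-237 - 111)) = 94817/232394 - 121197/(-13/19 - 435/sqrt(-237 - 111)) = 94817*(1/232394) - 121197/(-13/19 - 435*(-I*sqrt(87)/174)) = 94817/232394 - 121197/(-13/19 - 435*(-I*sqrt(87)/174)) = 94817/232394 - 121197/(-13/19 - (-5)*I*sqrt(87)/2) = 94817/232394 - 121197/(-13/19 + 5*I*sqrt(87)/2)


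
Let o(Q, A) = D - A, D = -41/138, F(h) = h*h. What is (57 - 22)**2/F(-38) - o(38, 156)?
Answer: 15657343/99636 ≈ 157.15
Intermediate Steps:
F(h) = h**2
D = -41/138 (D = -41*1/138 = -41/138 ≈ -0.29710)
o(Q, A) = -41/138 - A
(57 - 22)**2/F(-38) - o(38, 156) = (57 - 22)**2/((-38)**2) - (-41/138 - 1*156) = 35**2/1444 - (-41/138 - 156) = 1225*(1/1444) - 1*(-21569/138) = 1225/1444 + 21569/138 = 15657343/99636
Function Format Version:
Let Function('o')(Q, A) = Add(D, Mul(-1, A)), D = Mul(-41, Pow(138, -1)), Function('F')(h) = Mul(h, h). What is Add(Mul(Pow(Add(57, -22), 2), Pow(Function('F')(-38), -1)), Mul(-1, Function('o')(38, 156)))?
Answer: Rational(15657343, 99636) ≈ 157.15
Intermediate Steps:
Function('F')(h) = Pow(h, 2)
D = Rational(-41, 138) (D = Mul(-41, Rational(1, 138)) = Rational(-41, 138) ≈ -0.29710)
Function('o')(Q, A) = Add(Rational(-41, 138), Mul(-1, A))
Add(Mul(Pow(Add(57, -22), 2), Pow(Function('F')(-38), -1)), Mul(-1, Function('o')(38, 156))) = Add(Mul(Pow(Add(57, -22), 2), Pow(Pow(-38, 2), -1)), Mul(-1, Add(Rational(-41, 138), Mul(-1, 156)))) = Add(Mul(Pow(35, 2), Pow(1444, -1)), Mul(-1, Add(Rational(-41, 138), -156))) = Add(Mul(1225, Rational(1, 1444)), Mul(-1, Rational(-21569, 138))) = Add(Rational(1225, 1444), Rational(21569, 138)) = Rational(15657343, 99636)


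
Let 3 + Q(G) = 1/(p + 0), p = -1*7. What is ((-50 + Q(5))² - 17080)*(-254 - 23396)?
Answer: 16520376400/49 ≈ 3.3715e+8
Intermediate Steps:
p = -7
Q(G) = -22/7 (Q(G) = -3 + 1/(-7 + 0) = -3 + 1/(-7) = -3 - ⅐ = -22/7)
((-50 + Q(5))² - 17080)*(-254 - 23396) = ((-50 - 22/7)² - 17080)*(-254 - 23396) = ((-372/7)² - 17080)*(-23650) = (138384/49 - 17080)*(-23650) = -698536/49*(-23650) = 16520376400/49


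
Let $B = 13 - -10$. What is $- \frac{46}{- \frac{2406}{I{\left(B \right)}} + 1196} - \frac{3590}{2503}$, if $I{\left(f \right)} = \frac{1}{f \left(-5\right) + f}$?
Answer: $- \frac{17370923}{12109514} \approx -1.4345$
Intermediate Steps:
$B = 23$ ($B = 13 + 10 = 23$)
$I{\left(f \right)} = - \frac{1}{4 f}$ ($I{\left(f \right)} = \frac{1}{- 5 f + f} = \frac{1}{\left(-4\right) f} = - \frac{1}{4 f}$)
$- \frac{46}{- \frac{2406}{I{\left(B \right)}} + 1196} - \frac{3590}{2503} = - \frac{46}{- \frac{2406}{\left(- \frac{1}{4}\right) \frac{1}{23}} + 1196} - \frac{3590}{2503} = - \frac{46}{- \frac{2406}{- \frac{1}{92}} + 1196} - \frac{3590}{2503} = - \frac{46}{\left(-2406\right) \left(-92\right) + 1196} - \frac{3590}{2503} = - \frac{46}{221352 + 1196} - \frac{3590}{2503} = - \frac{46}{222548} - \frac{3590}{2503} = \left(-46\right) \frac{1}{222548} - \frac{3590}{2503} = - \frac{1}{4838} - \frac{3590}{2503} = - \frac{17370923}{12109514}$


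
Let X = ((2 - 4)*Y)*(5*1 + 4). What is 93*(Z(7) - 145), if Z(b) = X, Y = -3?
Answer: -8463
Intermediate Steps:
X = 54 (X = ((2 - 4)*(-3))*(5*1 + 4) = (-2*(-3))*(5 + 4) = 6*9 = 54)
Z(b) = 54
93*(Z(7) - 145) = 93*(54 - 145) = 93*(-91) = -8463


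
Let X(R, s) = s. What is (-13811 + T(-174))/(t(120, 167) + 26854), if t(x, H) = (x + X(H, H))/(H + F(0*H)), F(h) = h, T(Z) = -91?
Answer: -2321634/4484905 ≈ -0.51766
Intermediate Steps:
t(x, H) = (H + x)/H (t(x, H) = (x + H)/(H + 0*H) = (H + x)/(H + 0) = (H + x)/H)
(-13811 + T(-174))/(t(120, 167) + 26854) = (-13811 - 91)/((167 + 120)/167 + 26854) = -13902/((1/167)*287 + 26854) = -13902/(287/167 + 26854) = -13902/4484905/167 = -13902*167/4484905 = -2321634/4484905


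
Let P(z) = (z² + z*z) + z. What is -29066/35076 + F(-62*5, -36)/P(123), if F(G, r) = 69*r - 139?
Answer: -162509749/177607326 ≈ -0.91499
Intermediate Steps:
P(z) = z + 2*z² (P(z) = (z² + z²) + z = 2*z² + z = z + 2*z²)
F(G, r) = -139 + 69*r
-29066/35076 + F(-62*5, -36)/P(123) = -29066/35076 + (-139 + 69*(-36))/((123*(1 + 2*123))) = -29066*1/35076 + (-139 - 2484)/((123*(1 + 246))) = -14533/17538 - 2623/(123*247) = -14533/17538 - 2623/30381 = -162509749/177607326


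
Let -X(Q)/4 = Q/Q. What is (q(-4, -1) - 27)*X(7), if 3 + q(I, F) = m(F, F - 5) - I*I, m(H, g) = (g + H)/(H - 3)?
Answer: 177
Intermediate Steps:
m(H, g) = (H + g)/(-3 + H)
X(Q) = -4 (X(Q) = -4*Q/Q = -4*1 = -4)
q(I, F) = -3 - I² + (-5 + 2*F)/(-3 + F) (q(I, F) = -3 + ((F + (F - 5))/(-3 + F) - I*I) = -3 + ((F + (-5 + F))/(-3 + F) - I²) = -3 + ((-5 + 2*F)/(-3 + F) - I²) = -3 + (-I² + (-5 + 2*F)/(-3 + F)) = -3 - I² + (-5 + 2*F)/(-3 + F))
(q(-4, -1) - 27)*X(7) = ((4 - 1*(-1) + 3*(-4)² - 1*(-1)*(-4)²)/(-3 - 1) - 27)*(-4) = ((4 + 1 + 3*16 - 1*(-1)*16)/(-4) - 27)*(-4) = (-(4 + 1 + 48 + 16)/4 - 27)*(-4) = (-¼*69 - 27)*(-4) = (-69/4 - 27)*(-4) = -177/4*(-4) = 177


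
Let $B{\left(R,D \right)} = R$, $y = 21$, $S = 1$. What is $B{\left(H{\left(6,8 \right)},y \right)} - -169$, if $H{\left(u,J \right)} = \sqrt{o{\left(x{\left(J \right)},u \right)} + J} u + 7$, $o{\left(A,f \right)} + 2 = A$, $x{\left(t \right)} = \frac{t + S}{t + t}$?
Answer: $176 + \frac{3 \sqrt{105}}{2} \approx 191.37$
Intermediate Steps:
$x{\left(t \right)} = \frac{1 + t}{2 t}$ ($x{\left(t \right)} = \frac{t + 1}{t + t} = \frac{1 + t}{2 t}$)
$o{\left(A,f \right)} = -2 + A$
$H{\left(u,J \right)} = 7 + u \sqrt{-2 + J + \frac{1 + J}{2 J}}$ ($H{\left(u,J \right)} = \sqrt{\left(-2 + \frac{1 + J}{2 J}\right) + J} u + 7 = \sqrt{-2 + J + \frac{1 + J}{2 J}} u + 7 = u \sqrt{-2 + J + \frac{1 + J}{2 J}} + 7 = 7 + u \sqrt{-2 + J + \frac{1 + J}{2 J}}$)
$B{\left(H{\left(6,8 \right)},y \right)} - -169 = \left(7 + \frac{1}{2} \cdot 6 \sqrt{-6 + \frac{2}{8} + 4 \cdot 8}\right) - -169 = \left(7 + \frac{1}{2} \cdot 6 \sqrt{-6 + 2 \cdot \frac{1}{8} + 32}\right) + 169 = \left(7 + \frac{1}{2} \cdot 6 \sqrt{-6 + \frac{1}{4} + 32}\right) + 169 = \left(7 + \frac{1}{2} \cdot 6 \sqrt{\frac{105}{4}}\right) + 169 = \left(7 + \frac{1}{2} \cdot 6 \frac{\sqrt{105}}{2}\right) + 169 = \left(7 + \frac{3 \sqrt{105}}{2}\right) + 169 = 176 + \frac{3 \sqrt{105}}{2}$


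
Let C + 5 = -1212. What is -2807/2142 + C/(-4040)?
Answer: -623819/618120 ≈ -1.0092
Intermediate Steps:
C = -1217 (C = -5 - 1212 = -1217)
-2807/2142 + C/(-4040) = -2807/2142 - 1217/(-4040) = -2807*1/2142 - 1217*(-1/4040) = -401/306 + 1217/4040 = -623819/618120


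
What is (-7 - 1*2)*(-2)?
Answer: 18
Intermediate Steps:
(-7 - 1*2)*(-2) = (-7 - 2)*(-2) = -9*(-2) = 18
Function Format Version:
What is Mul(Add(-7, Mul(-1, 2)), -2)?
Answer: 18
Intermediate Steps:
Mul(Add(-7, Mul(-1, 2)), -2) = Mul(Add(-7, -2), -2) = Mul(-9, -2) = 18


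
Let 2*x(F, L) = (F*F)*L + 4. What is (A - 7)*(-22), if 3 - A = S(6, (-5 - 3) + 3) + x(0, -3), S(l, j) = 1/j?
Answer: 638/5 ≈ 127.60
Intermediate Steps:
x(F, L) = 2 + L*F²/2 (x(F, L) = ((F*F)*L + 4)/2 = (F²*L + 4)/2 = (L*F² + 4)/2 = (4 + L*F²)/2 = 2 + L*F²/2)
A = 6/5 (A = 3 - (1/((-5 - 3) + 3) + (2 + (½)*(-3)*0²)) = 3 - (1/(-8 + 3) + (2 + (½)*(-3)*0)) = 3 - (1/(-5) + (2 + 0)) = 3 - (-⅕ + 2) = 3 - 1*9/5 = 3 - 9/5 = 6/5 ≈ 1.2000)
(A - 7)*(-22) = (6/5 - 7)*(-22) = -29/5*(-22) = 638/5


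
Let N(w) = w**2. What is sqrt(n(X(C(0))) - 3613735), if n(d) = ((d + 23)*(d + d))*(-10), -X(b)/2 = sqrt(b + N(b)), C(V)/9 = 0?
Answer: I*sqrt(3613735) ≈ 1901.0*I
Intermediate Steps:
C(V) = 0 (C(V) = 9*0 = 0)
X(b) = -2*sqrt(b + b**2)
n(d) = -20*d*(23 + d) (n(d) = ((23 + d)*(2*d))*(-10) = (2*d*(23 + d))*(-10) = -20*d*(23 + d))
sqrt(n(X(C(0))) - 3613735) = sqrt(-20*(-2*sqrt(0*(1 + 0)))*(23 - 2*sqrt(0*(1 + 0))) - 3613735) = sqrt(-20*(-2*sqrt(0*1))*(23 - 2*sqrt(0*1)) - 3613735) = sqrt(-20*(-2*sqrt(0))*(23 - 2*sqrt(0)) - 3613735) = sqrt(-20*(-2*0)*(23 - 2*0) - 3613735) = sqrt(-20*0*(23 + 0) - 3613735) = sqrt(-20*0*23 - 3613735) = sqrt(0 - 3613735) = sqrt(-3613735) = I*sqrt(3613735)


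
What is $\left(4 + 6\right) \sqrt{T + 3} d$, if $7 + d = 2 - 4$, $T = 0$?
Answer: $- 90 \sqrt{3} \approx -155.88$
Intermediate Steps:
$d = -9$ ($d = -7 + \left(2 - 4\right) = -7 - 2 = -9$)
$\left(4 + 6\right) \sqrt{T + 3} d = \left(4 + 6\right) \sqrt{0 + 3} \left(-9\right) = 10 \sqrt{3} \left(-9\right) = - 90 \sqrt{3}$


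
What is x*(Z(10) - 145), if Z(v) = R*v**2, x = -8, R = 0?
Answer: 1160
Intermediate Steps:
Z(v) = 0 (Z(v) = 0*v**2 = 0)
x*(Z(10) - 145) = -8*(0 - 145) = -8*(-145) = 1160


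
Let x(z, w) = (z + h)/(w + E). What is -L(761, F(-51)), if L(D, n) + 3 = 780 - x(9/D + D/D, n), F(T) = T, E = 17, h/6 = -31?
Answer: -9981661/12937 ≈ -771.56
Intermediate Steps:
h = -186 (h = 6*(-31) = -186)
x(z, w) = (-186 + z)/(17 + w) (x(z, w) = (z - 186)/(w + 17) = (-186 + z)/(17 + w))
L(D, n) = 777 - (-185 + 9/D)/(17 + n) (L(D, n) = -3 + (780 - (-186 + (9/D + D/D))/(17 + n)) = -3 + (780 - (-186 + (9/D + 1))/(17 + n)) = -3 + (780 - (-186 + (1 + 9/D))/(17 + n)) = -3 + (780 - (-185 + 9/D)/(17 + n)) = 777 - (-185 + 9/D)/(17 + n))
-L(761, F(-51)) = -(-9 + 13394*761 + 777*761*(-51))/(761*(17 - 51)) = -(-9 + 10192834 - 30156147)/(761*(-34)) = -(-1)*(-19963322)/(761*34) = -1*9981661/12937 = -9981661/12937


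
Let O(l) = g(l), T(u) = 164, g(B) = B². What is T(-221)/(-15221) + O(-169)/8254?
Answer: 433373325/125634134 ≈ 3.4495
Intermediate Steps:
O(l) = l²
T(-221)/(-15221) + O(-169)/8254 = 164/(-15221) + (-169)²/8254 = 164*(-1/15221) + 28561*(1/8254) = -164/15221 + 28561/8254 = 433373325/125634134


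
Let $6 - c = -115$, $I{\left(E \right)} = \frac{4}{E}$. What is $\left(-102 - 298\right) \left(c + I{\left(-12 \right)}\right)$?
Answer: $- \frac{144800}{3} \approx -48267.0$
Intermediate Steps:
$c = 121$ ($c = 6 - -115 = 6 + 115 = 121$)
$\left(-102 - 298\right) \left(c + I{\left(-12 \right)}\right) = \left(-102 - 298\right) \left(121 + \frac{4}{-12}\right) = - 400 \left(121 + 4 \left(- \frac{1}{12}\right)\right) = - 400 \left(121 - \frac{1}{3}\right) = \left(-400\right) \frac{362}{3} = - \frac{144800}{3}$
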